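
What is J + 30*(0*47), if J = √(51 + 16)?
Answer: √67 ≈ 8.1853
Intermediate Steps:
J = √67 ≈ 8.1853
J + 30*(0*47) = √67 + 30*(0*47) = √67 + 30*0 = √67 + 0 = √67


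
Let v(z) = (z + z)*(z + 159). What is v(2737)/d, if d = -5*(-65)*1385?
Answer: 15852704/450125 ≈ 35.218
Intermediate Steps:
v(z) = 2*z*(159 + z) (v(z) = (2*z)*(159 + z) = 2*z*(159 + z))
d = 450125 (d = 325*1385 = 450125)
v(2737)/d = (2*2737*(159 + 2737))/450125 = (2*2737*2896)*(1/450125) = 15852704*(1/450125) = 15852704/450125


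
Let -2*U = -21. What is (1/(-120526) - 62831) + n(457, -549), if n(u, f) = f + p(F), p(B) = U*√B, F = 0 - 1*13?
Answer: -7638937881/120526 + 21*I*√13/2 ≈ -63380.0 + 37.858*I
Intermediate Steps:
U = 21/2 (U = -½*(-21) = 21/2 ≈ 10.500)
F = -13 (F = 0 - 13 = -13)
p(B) = 21*√B/2
n(u, f) = f + 21*I*√13/2 (n(u, f) = f + 21*√(-13)/2 = f + 21*(I*√13)/2 = f + 21*I*√13/2)
(1/(-120526) - 62831) + n(457, -549) = (1/(-120526) - 62831) + (-549 + 21*I*√13/2) = (-1/120526 - 62831) + (-549 + 21*I*√13/2) = -7572769107/120526 + (-549 + 21*I*√13/2) = -7638937881/120526 + 21*I*√13/2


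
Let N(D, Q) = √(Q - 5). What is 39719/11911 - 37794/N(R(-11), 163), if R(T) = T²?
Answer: 39719/11911 - 18897*√158/79 ≈ -3003.4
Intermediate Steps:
N(D, Q) = √(-5 + Q)
39719/11911 - 37794/N(R(-11), 163) = 39719/11911 - 37794/√(-5 + 163) = 39719*(1/11911) - 37794*√158/158 = 39719/11911 - 18897*√158/79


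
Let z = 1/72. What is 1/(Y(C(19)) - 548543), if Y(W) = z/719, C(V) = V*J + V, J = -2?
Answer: -51768/28396974023 ≈ -1.8230e-6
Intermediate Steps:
z = 1/72 ≈ 0.013889
C(V) = -V (C(V) = V*(-2) + V = -2*V + V = -V)
Y(W) = 1/51768 (Y(W) = (1/72)/719 = (1/72)*(1/719) = 1/51768)
1/(Y(C(19)) - 548543) = 1/(1/51768 - 548543) = 1/(-28396974023/51768) = -51768/28396974023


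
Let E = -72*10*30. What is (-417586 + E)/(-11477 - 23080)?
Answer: 439186/34557 ≈ 12.709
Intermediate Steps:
E = -21600 (E = -720*30 = -21600)
(-417586 + E)/(-11477 - 23080) = (-417586 - 21600)/(-11477 - 23080) = -439186/(-34557) = -439186*(-1/34557) = 439186/34557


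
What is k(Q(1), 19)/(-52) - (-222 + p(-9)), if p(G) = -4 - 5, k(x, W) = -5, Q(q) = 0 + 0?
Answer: 12017/52 ≈ 231.10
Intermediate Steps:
Q(q) = 0
p(G) = -9
k(Q(1), 19)/(-52) - (-222 + p(-9)) = -5/(-52) - (-222 - 9) = -5*(-1/52) - 1*(-231) = 5/52 + 231 = 12017/52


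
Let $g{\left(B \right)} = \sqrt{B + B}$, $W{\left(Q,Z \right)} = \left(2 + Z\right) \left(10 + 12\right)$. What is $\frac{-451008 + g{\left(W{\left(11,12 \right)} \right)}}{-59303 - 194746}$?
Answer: $\frac{150336}{84683} - \frac{2 \sqrt{154}}{254049} \approx 1.7752$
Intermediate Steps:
$W{\left(Q,Z \right)} = 44 + 22 Z$ ($W{\left(Q,Z \right)} = \left(2 + Z\right) 22 = 44 + 22 Z$)
$g{\left(B \right)} = \sqrt{2} \sqrt{B}$ ($g{\left(B \right)} = \sqrt{2 B} = \sqrt{2} \sqrt{B}$)
$\frac{-451008 + g{\left(W{\left(11,12 \right)} \right)}}{-59303 - 194746} = \frac{-451008 + \sqrt{2} \sqrt{44 + 22 \cdot 12}}{-59303 - 194746} = \frac{-451008 + \sqrt{2} \sqrt{44 + 264}}{-254049} = \left(-451008 + \sqrt{2} \sqrt{308}\right) \left(- \frac{1}{254049}\right) = \left(-451008 + \sqrt{2} \cdot 2 \sqrt{77}\right) \left(- \frac{1}{254049}\right) = \left(-451008 + 2 \sqrt{154}\right) \left(- \frac{1}{254049}\right) = \frac{150336}{84683} - \frac{2 \sqrt{154}}{254049}$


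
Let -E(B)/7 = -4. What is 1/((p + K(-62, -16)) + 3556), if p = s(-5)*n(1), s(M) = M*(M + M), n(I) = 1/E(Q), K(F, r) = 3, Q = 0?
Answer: 14/49851 ≈ 0.00028084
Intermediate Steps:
E(B) = 28 (E(B) = -7*(-4) = 28)
n(I) = 1/28
s(M) = 2*M² (s(M) = M*(2*M) = 2*M²)
p = 25/14 (p = (2*(-5)²)*(1/28) = (2*25)*(1/28) = 50*(1/28) = 25/14 ≈ 1.7857)
1/((p + K(-62, -16)) + 3556) = 1/((25/14 + 3) + 3556) = 1/(67/14 + 3556) = 1/(49851/14) = 14/49851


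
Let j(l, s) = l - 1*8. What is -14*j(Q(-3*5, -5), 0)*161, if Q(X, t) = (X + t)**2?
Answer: -883568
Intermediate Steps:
j(l, s) = -8 + l (j(l, s) = l - 8 = -8 + l)
-14*j(Q(-3*5, -5), 0)*161 = -14*(-8 + (-3*5 - 5)**2)*161 = -14*(-8 + (-15 - 5)**2)*161 = -14*(-8 + (-20)**2)*161 = -14*(-8 + 400)*161 = -14*392*161 = -5488*161 = -883568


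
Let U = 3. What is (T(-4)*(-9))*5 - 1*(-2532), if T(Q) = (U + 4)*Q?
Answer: 3792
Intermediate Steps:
T(Q) = 7*Q (T(Q) = (3 + 4)*Q = 7*Q)
(T(-4)*(-9))*5 - 1*(-2532) = ((7*(-4))*(-9))*5 - 1*(-2532) = -28*(-9)*5 + 2532 = 252*5 + 2532 = 1260 + 2532 = 3792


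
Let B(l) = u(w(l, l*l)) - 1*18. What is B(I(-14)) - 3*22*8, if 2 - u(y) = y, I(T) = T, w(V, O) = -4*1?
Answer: -540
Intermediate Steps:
w(V, O) = -4
u(y) = 2 - y
B(l) = -12 (B(l) = (2 - 1*(-4)) - 1*18 = (2 + 4) - 18 = 6 - 18 = -12)
B(I(-14)) - 3*22*8 = -12 - 3*22*8 = -12 - 66*8 = -12 - 528 = -540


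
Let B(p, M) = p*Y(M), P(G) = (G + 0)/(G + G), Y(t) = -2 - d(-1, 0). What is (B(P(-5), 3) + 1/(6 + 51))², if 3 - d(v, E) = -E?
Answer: 80089/12996 ≈ 6.1626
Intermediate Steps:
d(v, E) = 3 + E (d(v, E) = 3 - (-1)*E = 3 + E)
Y(t) = -5 (Y(t) = -2 - (3 + 0) = -2 - 1*3 = -2 - 3 = -5)
P(G) = ½ (P(G) = G/((2*G)) = G*(1/(2*G)) = ½)
B(p, M) = -5*p (B(p, M) = p*(-5) = -5*p)
(B(P(-5), 3) + 1/(6 + 51))² = (-5*½ + 1/(6 + 51))² = (-5/2 + 1/57)² = (-283/114)² = 80089/12996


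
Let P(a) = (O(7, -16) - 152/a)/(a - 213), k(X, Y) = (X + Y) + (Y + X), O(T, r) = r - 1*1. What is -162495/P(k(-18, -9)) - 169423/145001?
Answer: -169858072290464/55535383 ≈ -3.0586e+6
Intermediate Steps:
O(T, r) = -1 + r (O(T, r) = r - 1 = -1 + r)
k(X, Y) = 2*X + 2*Y (k(X, Y) = (X + Y) + (X + Y) = 2*X + 2*Y)
P(a) = (-17 - 152/a)/(-213 + a) (P(a) = ((-1 - 16) - 152/a)/(a - 213) = (-17 - 152/a)/(-213 + a))
-162495/P(k(-18, -9)) - 169423/145001 = -162495*(-213 + (2*(-18) + 2*(-9)))*(2*(-18) + 2*(-9))/(-152 - 17*(2*(-18) + 2*(-9))) - 169423/145001 = -162495*(-213 + (-36 - 18))*(-36 - 18)/(-152 - 17*(-36 - 18)) - 169423*1/145001 = -162495*(-54*(-213 - 54)/(-152 - 17*(-54))) - 169423/145001 = -162495*14418/(-152 + 918) - 169423/145001 = -162495/((-1/54*(-1/267)*766)) - 169423/145001 = -162495/383/7209 - 169423/145001 = -162495*7209/383 - 169423/145001 = -1171426455/383 - 169423/145001 = -169858072290464/55535383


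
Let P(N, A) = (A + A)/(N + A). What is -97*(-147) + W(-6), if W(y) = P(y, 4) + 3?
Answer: 14258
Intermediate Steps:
P(N, A) = 2*A/(A + N) (P(N, A) = (2*A)/(A + N) = 2*A/(A + N))
W(y) = 3 + 8/(4 + y) (W(y) = 2*4/(4 + y) + 3 = 8/(4 + y) + 3 = 3 + 8/(4 + y))
-97*(-147) + W(-6) = -97*(-147) + (20 + 3*(-6))/(4 - 6) = 14259 + (20 - 18)/(-2) = 14259 - 1/2*2 = 14259 - 1 = 14258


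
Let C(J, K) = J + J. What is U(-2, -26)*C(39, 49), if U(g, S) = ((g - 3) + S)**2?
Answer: 74958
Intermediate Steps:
C(J, K) = 2*J
U(g, S) = (-3 + S + g)**2 (U(g, S) = ((-3 + g) + S)**2 = (-3 + S + g)**2)
U(-2, -26)*C(39, 49) = (-3 - 26 - 2)**2*(2*39) = (-31)**2*78 = 961*78 = 74958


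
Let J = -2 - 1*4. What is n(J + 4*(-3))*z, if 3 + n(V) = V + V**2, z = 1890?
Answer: 572670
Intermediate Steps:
J = -6 (J = -2 - 4 = -6)
n(V) = -3 + V + V**2 (n(V) = -3 + (V + V**2) = -3 + V + V**2)
n(J + 4*(-3))*z = (-3 + (-6 + 4*(-3)) + (-6 + 4*(-3))**2)*1890 = (-3 + (-6 - 12) + (-6 - 12)**2)*1890 = (-3 - 18 + (-18)**2)*1890 = (-3 - 18 + 324)*1890 = 303*1890 = 572670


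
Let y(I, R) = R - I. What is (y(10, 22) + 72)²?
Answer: 7056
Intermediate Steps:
(y(10, 22) + 72)² = ((22 - 1*10) + 72)² = ((22 - 10) + 72)² = (12 + 72)² = 84² = 7056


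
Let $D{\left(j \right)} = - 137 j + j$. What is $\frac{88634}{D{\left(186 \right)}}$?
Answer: $- \frac{44317}{12648} \approx -3.5039$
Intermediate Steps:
$D{\left(j \right)} = - 136 j$
$\frac{88634}{D{\left(186 \right)}} = \frac{88634}{\left(-136\right) 186} = \frac{88634}{-25296} = 88634 \left(- \frac{1}{25296}\right) = - \frac{44317}{12648}$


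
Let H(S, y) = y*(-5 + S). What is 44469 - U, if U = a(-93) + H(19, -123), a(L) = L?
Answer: 46284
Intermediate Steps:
U = -1815 (U = -93 - 123*(-5 + 19) = -93 - 123*14 = -93 - 1722 = -1815)
44469 - U = 44469 - 1*(-1815) = 44469 + 1815 = 46284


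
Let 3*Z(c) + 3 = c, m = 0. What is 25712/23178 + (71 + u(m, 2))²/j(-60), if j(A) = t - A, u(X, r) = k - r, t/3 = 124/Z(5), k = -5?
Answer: 9235592/1193667 ≈ 7.7372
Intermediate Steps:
Z(c) = -1 + c/3
t = 558 (t = 3*(124/(-1 + (⅓)*5)) = 3*(124/(-1 + 5/3)) = 3*(124/(⅔)) = 3*(124*(3/2)) = 3*186 = 558)
u(X, r) = -5 - r
j(A) = 558 - A
25712/23178 + (71 + u(m, 2))²/j(-60) = 25712/23178 + (71 + (-5 - 1*2))²/(558 - 1*(-60)) = 25712*(1/23178) + (71 + (-5 - 2))²/(558 + 60) = 12856/11589 + (71 - 7)²/618 = 12856/11589 + 64²*(1/618) = 12856/11589 + 4096*(1/618) = 12856/11589 + 2048/309 = 9235592/1193667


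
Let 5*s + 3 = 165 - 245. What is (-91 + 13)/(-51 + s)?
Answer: 15/13 ≈ 1.1538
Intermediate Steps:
s = -83/5 (s = -⅗ + (165 - 245)/5 = -⅗ + (⅕)*(-80) = -⅗ - 16 = -83/5 ≈ -16.600)
(-91 + 13)/(-51 + s) = (-91 + 13)/(-51 - 83/5) = -78/(-338/5) = -78*(-5/338) = 15/13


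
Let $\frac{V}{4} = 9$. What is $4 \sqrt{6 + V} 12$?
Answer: $48 \sqrt{42} \approx 311.08$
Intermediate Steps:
$V = 36$ ($V = 4 \cdot 9 = 36$)
$4 \sqrt{6 + V} 12 = 4 \sqrt{6 + 36} \cdot 12 = 4 \sqrt{42} \cdot 12 = 48 \sqrt{42}$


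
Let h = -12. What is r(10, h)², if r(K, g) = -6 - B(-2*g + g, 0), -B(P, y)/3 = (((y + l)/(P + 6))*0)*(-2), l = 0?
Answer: 36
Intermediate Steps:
B(P, y) = 0 (B(P, y) = -3*((y + 0)/(P + 6))*0*(-2) = -3*(y/(6 + P))*0*(-2) = -0*(-2) = -3*0 = 0)
r(K, g) = -6 (r(K, g) = -6 - 1*0 = -6 + 0 = -6)
r(10, h)² = (-6)² = 36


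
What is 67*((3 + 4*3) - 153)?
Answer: -9246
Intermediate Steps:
67*((3 + 4*3) - 153) = 67*((3 + 12) - 153) = 67*(15 - 153) = 67*(-138) = -9246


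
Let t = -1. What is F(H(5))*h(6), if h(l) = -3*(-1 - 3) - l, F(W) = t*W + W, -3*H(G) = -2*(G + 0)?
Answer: 0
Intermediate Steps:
H(G) = 2*G/3 (H(G) = -(-2)*(G + 0)/3 = -(-2)*G/3 = 2*G/3)
F(W) = 0 (F(W) = -W + W = 0)
h(l) = 12 - l (h(l) = -3*(-4) - l = 12 - l)
F(H(5))*h(6) = 0*(12 - 1*6) = 0*(12 - 6) = 0*6 = 0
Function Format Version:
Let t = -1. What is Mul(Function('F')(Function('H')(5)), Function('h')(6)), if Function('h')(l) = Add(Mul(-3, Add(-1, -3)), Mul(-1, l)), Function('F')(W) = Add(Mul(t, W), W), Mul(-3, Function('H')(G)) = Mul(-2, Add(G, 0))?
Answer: 0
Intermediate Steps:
Function('H')(G) = Mul(Rational(2, 3), G) (Function('H')(G) = Mul(Rational(-1, 3), Mul(-2, Add(G, 0))) = Mul(Rational(-1, 3), Mul(-2, G)) = Mul(Rational(2, 3), G))
Function('F')(W) = 0 (Function('F')(W) = Add(Mul(-1, W), W) = 0)
Function('h')(l) = Add(12, Mul(-1, l)) (Function('h')(l) = Add(Mul(-3, -4), Mul(-1, l)) = Add(12, Mul(-1, l)))
Mul(Function('F')(Function('H')(5)), Function('h')(6)) = Mul(0, Add(12, Mul(-1, 6))) = Mul(0, Add(12, -6)) = Mul(0, 6) = 0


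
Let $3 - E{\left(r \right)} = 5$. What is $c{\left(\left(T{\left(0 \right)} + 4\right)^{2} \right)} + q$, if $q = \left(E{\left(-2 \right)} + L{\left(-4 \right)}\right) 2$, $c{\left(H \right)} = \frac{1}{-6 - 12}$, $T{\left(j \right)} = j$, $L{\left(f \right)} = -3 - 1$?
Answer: $- \frac{217}{18} \approx -12.056$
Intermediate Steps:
$E{\left(r \right)} = -2$ ($E{\left(r \right)} = 3 - 5 = -2$)
$L{\left(f \right)} = -4$ ($L{\left(f \right)} = -3 - 1 = -4$)
$c{\left(H \right)} = - \frac{1}{18}$ ($c{\left(H \right)} = \frac{1}{-18} = - \frac{1}{18}$)
$q = -12$ ($q = \left(-2 - 4\right) 2 = \left(-6\right) 2 = -12$)
$c{\left(\left(T{\left(0 \right)} + 4\right)^{2} \right)} + q = - \frac{1}{18} - 12 = - \frac{217}{18}$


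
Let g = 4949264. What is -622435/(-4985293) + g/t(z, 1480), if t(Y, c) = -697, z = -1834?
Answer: -24673097337157/3474749221 ≈ -7100.7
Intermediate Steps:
-622435/(-4985293) + g/t(z, 1480) = -622435/(-4985293) + 4949264/(-697) = -622435*(-1/4985293) + 4949264*(-1/697) = 622435/4985293 - 4949264/697 = -24673097337157/3474749221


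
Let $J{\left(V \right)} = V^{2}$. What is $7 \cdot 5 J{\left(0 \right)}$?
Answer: $0$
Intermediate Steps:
$7 \cdot 5 J{\left(0 \right)} = 7 \cdot 5 \cdot 0^{2} = 35 \cdot 0 = 0$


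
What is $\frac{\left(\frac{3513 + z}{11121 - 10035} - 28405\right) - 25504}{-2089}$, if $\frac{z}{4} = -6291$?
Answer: $\frac{19522275}{756218} \approx 25.816$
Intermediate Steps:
$z = -25164$ ($z = 4 \left(-6291\right) = -25164$)
$\frac{\left(\frac{3513 + z}{11121 - 10035} - 28405\right) - 25504}{-2089} = \frac{\left(\frac{3513 - 25164}{11121 - 10035} - 28405\right) - 25504}{-2089} = \left(\left(- \frac{21651}{1086} - 28405\right) - 25504\right) \left(- \frac{1}{2089}\right) = \left(\left(\left(-21651\right) \frac{1}{1086} - 28405\right) - 25504\right) \left(- \frac{1}{2089}\right) = \left(\left(- \frac{7217}{362} - 28405\right) - 25504\right) \left(- \frac{1}{2089}\right) = \left(- \frac{10289827}{362} - 25504\right) \left(- \frac{1}{2089}\right) = \left(- \frac{19522275}{362}\right) \left(- \frac{1}{2089}\right) = \frac{19522275}{756218}$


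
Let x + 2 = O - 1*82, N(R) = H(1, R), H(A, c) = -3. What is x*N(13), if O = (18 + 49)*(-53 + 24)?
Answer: 6081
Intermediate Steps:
O = -1943 (O = 67*(-29) = -1943)
N(R) = -3
x = -2027 (x = -2 + (-1943 - 1*82) = -2 + (-1943 - 82) = -2 - 2025 = -2027)
x*N(13) = -2027*(-3) = 6081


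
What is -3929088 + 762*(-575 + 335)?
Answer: -4111968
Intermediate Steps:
-3929088 + 762*(-575 + 335) = -3929088 + 762*(-240) = -3929088 - 182880 = -4111968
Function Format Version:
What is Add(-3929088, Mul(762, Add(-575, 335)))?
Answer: -4111968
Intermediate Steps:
Add(-3929088, Mul(762, Add(-575, 335))) = Add(-3929088, Mul(762, -240)) = Add(-3929088, -182880) = -4111968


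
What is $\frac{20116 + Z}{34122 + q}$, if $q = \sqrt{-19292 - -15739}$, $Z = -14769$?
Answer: $\frac{16586394}{105846767} - \frac{5347 i \sqrt{3553}}{1164314437} \approx 0.1567 - 0.00027374 i$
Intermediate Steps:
$q = i \sqrt{3553}$ ($q = \sqrt{-19292 + 15739} = \sqrt{-3553} = i \sqrt{3553} \approx 59.607 i$)
$\frac{20116 + Z}{34122 + q} = \frac{20116 - 14769}{34122 + i \sqrt{3553}} = \frac{5347}{34122 + i \sqrt{3553}}$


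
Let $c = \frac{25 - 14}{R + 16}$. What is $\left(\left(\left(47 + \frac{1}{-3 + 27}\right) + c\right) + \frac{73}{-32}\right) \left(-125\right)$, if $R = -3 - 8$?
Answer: $- \frac{563525}{96} \approx -5870.1$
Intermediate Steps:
$R = -11$
$c = \frac{11}{5}$ ($c = \frac{25 - 14}{-11 + 16} = \frac{11}{5} \approx 2.2$)
$\left(\left(\left(47 + \frac{1}{-3 + 27}\right) + c\right) + \frac{73}{-32}\right) \left(-125\right) = \left(\left(\left(47 + \frac{1}{-3 + 27}\right) + \frac{11}{5}\right) + \frac{73}{-32}\right) \left(-125\right) = \left(\left(\left(47 + \frac{1}{24}\right) + \frac{11}{5}\right) + 73 \left(- \frac{1}{32}\right)\right) \left(-125\right) = \left(\left(\left(47 + \frac{1}{24}\right) + \frac{11}{5}\right) - \frac{73}{32}\right) \left(-125\right) = \left(\left(\frac{1129}{24} + \frac{11}{5}\right) - \frac{73}{32}\right) \left(-125\right) = \left(\frac{5909}{120} - \frac{73}{32}\right) \left(-125\right) = \frac{22541}{480} \left(-125\right) = - \frac{563525}{96}$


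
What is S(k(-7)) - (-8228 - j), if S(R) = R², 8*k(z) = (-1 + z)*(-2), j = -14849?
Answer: -6617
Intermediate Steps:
k(z) = ¼ - z/4 (k(z) = ((-1 + z)*(-2))/8 = (2 - 2*z)/8 = ¼ - z/4)
S(k(-7)) - (-8228 - j) = (¼ - ¼*(-7))² - (-8228 - 1*(-14849)) = (¼ + 7/4)² - (-8228 + 14849) = 2² - 1*6621 = 4 - 6621 = -6617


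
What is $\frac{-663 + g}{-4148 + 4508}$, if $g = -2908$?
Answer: $- \frac{3571}{360} \approx -9.9194$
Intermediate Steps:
$\frac{-663 + g}{-4148 + 4508} = \frac{-663 - 2908}{-4148 + 4508} = - \frac{3571}{360}$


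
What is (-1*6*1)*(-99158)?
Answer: 594948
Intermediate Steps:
(-1*6*1)*(-99158) = -6*1*(-99158) = -6*(-99158) = 594948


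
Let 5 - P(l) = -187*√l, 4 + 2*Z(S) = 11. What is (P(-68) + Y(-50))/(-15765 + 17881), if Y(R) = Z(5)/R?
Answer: 493/211600 + 187*I*√17/1058 ≈ 0.0023299 + 0.72875*I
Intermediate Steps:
Z(S) = 7/2 (Z(S) = -2 + (½)*11 = -2 + 11/2 = 7/2)
Y(R) = 7/(2*R)
P(l) = 5 + 187*√l (P(l) = 5 - (-187)*√l = 5 + 187*√l)
(P(-68) + Y(-50))/(-15765 + 17881) = ((5 + 187*√(-68)) + (7/2)/(-50))/(-15765 + 17881) = ((5 + 187*(2*I*√17)) + (7/2)*(-1/50))/2116 = ((5 + 374*I*√17) - 7/100)*(1/2116) = (493/100 + 374*I*√17)*(1/2116) = 493/211600 + 187*I*√17/1058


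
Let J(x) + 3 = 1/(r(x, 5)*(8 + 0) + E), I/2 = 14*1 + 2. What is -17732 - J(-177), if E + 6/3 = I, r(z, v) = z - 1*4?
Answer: -25139721/1418 ≈ -17729.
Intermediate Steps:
r(z, v) = -4 + z (r(z, v) = z - 4 = -4 + z)
I = 32 (I = 2*(14*1 + 2) = 2*(14 + 2) = 2*16 = 32)
E = 30 (E = -2 + 32 = 30)
J(x) = -3 + 1/(-2 + 8*x) (J(x) = -3 + 1/((-4 + x)*(8 + 0) + 30) = -3 + 1/((-4 + x)*8 + 30) = -3 + 1/((-32 + 8*x) + 30) = -3 + 1/(-2 + 8*x))
-17732 - J(-177) = -17732 - (7 - 24*(-177))/(2*(-1 + 4*(-177))) = -17732 - (7 + 4248)/(2*(-1 - 708)) = -17732 - 4255/(2*(-709)) = -17732 - (-1)*4255/(2*709) = -17732 - 1*(-4255/1418) = -17732 + 4255/1418 = -25139721/1418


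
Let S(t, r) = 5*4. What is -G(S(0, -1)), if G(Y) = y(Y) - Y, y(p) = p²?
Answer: -380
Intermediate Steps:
S(t, r) = 20
G(Y) = Y² - Y
-G(S(0, -1)) = -20*(-1 + 20) = -20*19 = -1*380 = -380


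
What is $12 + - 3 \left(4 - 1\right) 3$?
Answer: $-15$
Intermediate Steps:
$12 + - 3 \left(4 - 1\right) 3 = 12 + \left(-3\right) 3 \cdot 3 = 12 - 27 = -15$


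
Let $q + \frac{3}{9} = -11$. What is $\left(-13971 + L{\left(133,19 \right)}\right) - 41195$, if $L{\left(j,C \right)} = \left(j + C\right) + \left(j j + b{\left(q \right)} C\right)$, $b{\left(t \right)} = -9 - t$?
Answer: $- \frac{111842}{3} \approx -37281.0$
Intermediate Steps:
$q = - \frac{34}{3}$ ($q = - \frac{1}{3} - 11 = - \frac{34}{3} \approx -11.333$)
$L{\left(j,C \right)} = j + j^{2} + \frac{10 C}{3}$ ($L{\left(j,C \right)} = \left(j + C\right) + \left(j j + \left(-9 - - \frac{34}{3}\right) C\right) = \left(C + j\right) + \left(j^{2} + \left(-9 + \frac{34}{3}\right) C\right) = \left(C + j\right) + \left(j^{2} + \frac{7 C}{3}\right) = j + j^{2} + \frac{10 C}{3}$)
$\left(-13971 + L{\left(133,19 \right)}\right) - 41195 = \left(-13971 + \left(133 + 133^{2} + \frac{10}{3} \cdot 19\right)\right) - 41195 = \left(-13971 + \left(133 + 17689 + \frac{190}{3}\right)\right) - 41195 = \left(-13971 + \frac{53656}{3}\right) - 41195 = \frac{11743}{3} - 41195 = - \frac{111842}{3}$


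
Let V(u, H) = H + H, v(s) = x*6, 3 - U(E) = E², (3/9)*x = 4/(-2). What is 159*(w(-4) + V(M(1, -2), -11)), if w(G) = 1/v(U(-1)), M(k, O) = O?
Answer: -42029/12 ≈ -3502.4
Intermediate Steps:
x = -6 (x = 3*(4/(-2)) = 3*(4*(-½)) = 3*(-2) = -6)
U(E) = 3 - E²
v(s) = -36 (v(s) = -6*6 = -36)
V(u, H) = 2*H
w(G) = -1/36 (w(G) = 1/(-36) = -1/36)
159*(w(-4) + V(M(1, -2), -11)) = 159*(-1/36 + 2*(-11)) = 159*(-1/36 - 22) = 159*(-793/36) = -42029/12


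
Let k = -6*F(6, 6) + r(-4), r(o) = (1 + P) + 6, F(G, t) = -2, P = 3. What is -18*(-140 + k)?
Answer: 2124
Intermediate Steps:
r(o) = 10 (r(o) = (1 + 3) + 6 = 4 + 6 = 10)
k = 22 (k = -6*(-2) + 10 = 12 + 10 = 22)
-18*(-140 + k) = -18*(-140 + 22) = -18*(-118) = 2124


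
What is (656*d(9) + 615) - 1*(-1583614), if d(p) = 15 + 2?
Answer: 1595381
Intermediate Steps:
d(p) = 17
(656*d(9) + 615) - 1*(-1583614) = (656*17 + 615) - 1*(-1583614) = (11152 + 615) + 1583614 = 11767 + 1583614 = 1595381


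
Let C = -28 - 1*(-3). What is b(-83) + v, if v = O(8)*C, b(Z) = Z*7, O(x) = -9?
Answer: -356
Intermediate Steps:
b(Z) = 7*Z
C = -25 (C = -28 + 3 = -25)
v = 225 (v = -9*(-25) = 225)
b(-83) + v = 7*(-83) + 225 = -581 + 225 = -356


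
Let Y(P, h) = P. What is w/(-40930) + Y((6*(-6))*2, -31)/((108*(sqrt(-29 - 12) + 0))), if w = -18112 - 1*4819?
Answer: 22931/40930 + 2*I*sqrt(41)/123 ≈ 0.56025 + 0.10412*I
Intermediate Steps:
w = -22931 (w = -18112 - 4819 = -22931)
w/(-40930) + Y((6*(-6))*2, -31)/((108*(sqrt(-29 - 12) + 0))) = -22931/(-40930) + ((6*(-6))*2)/((108*(sqrt(-29 - 12) + 0))) = -22931*(-1/40930) + (-36*2)/((108*(sqrt(-41) + 0))) = 22931/40930 - 72*1/(108*(I*sqrt(41) + 0)) = 22931/40930 - 72*(-I*sqrt(41)/4428) = 22931/40930 - (-2)*I*sqrt(41)/123 = 22931/40930 + 2*I*sqrt(41)/123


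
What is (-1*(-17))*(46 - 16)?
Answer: 510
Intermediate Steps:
(-1*(-17))*(46 - 16) = 17*30 = 510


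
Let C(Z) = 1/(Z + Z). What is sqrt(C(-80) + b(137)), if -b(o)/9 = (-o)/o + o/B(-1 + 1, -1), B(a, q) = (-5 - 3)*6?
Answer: sqrt(55490)/40 ≈ 5.8891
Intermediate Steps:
C(Z) = 1/(2*Z)
B(a, q) = -48 (B(a, q) = -8*6 = -48)
b(o) = 9 + 3*o/16 (b(o) = -9*((-o)/o + o/(-48)) = -9*(-1 + o*(-1/48)) = -9*(-1 - o/48) = 9 + 3*o/16)
sqrt(C(-80) + b(137)) = sqrt((1/2)/(-80) + (9 + (3/16)*137)) = sqrt((1/2)*(-1/80) + (9 + 411/16)) = sqrt(-1/160 + 555/16) = sqrt(5549/160) = sqrt(55490)/40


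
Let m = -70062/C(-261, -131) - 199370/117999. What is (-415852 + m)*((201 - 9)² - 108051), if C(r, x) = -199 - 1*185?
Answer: 74488239578117341/2517312 ≈ 2.9590e+10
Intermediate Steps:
C(r, x) = -384 (C(r, x) = -199 - 185 = -384)
m = 1365114643/7551936 (m = -70062/(-384) - 199370/117999 = -70062*(-1/384) - 199370*1/117999 = 11677/64 - 199370/117999 = 1365114643/7551936 ≈ 180.76)
(-415852 + m)*((201 - 9)² - 108051) = (-415852 + 1365114643/7551936)*((201 - 9)² - 108051) = -3139122574829*(192² - 108051)/7551936 = -3139122574829*(36864 - 108051)/7551936 = -3139122574829/7551936*(-71187) = 74488239578117341/2517312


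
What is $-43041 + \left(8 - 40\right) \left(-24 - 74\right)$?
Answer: $-39905$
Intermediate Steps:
$-43041 + \left(8 - 40\right) \left(-24 - 74\right) = -43041 + \left(8 - 40\right) \left(-98\right) = -43041 - -3136 = -43041 + 3136 = -39905$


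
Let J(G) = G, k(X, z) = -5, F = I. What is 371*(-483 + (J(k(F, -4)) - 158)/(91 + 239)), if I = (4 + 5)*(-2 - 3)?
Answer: -59194163/330 ≈ -1.7938e+5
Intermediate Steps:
I = -45 (I = 9*(-5) = -45)
F = -45
371*(-483 + (J(k(F, -4)) - 158)/(91 + 239)) = 371*(-483 + (-5 - 158)/(91 + 239)) = 371*(-483 - 163/330) = 371*(-159553/330) = -59194163/330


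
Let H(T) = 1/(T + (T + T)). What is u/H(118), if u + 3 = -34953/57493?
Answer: -73430928/57493 ≈ -1277.2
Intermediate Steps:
u = -207432/57493 (u = -3 - 34953/57493 = -207432/57493 ≈ -3.6080)
H(T) = 1/(3*T) (H(T) = 1/(T + 2*T) = 1/(3*T))
u/H(118) = -207432/(57493*((1/3)/118)) = -207432/(57493*((1/3)*(1/118))) = -207432/(57493*1/354) = -207432/57493*354 = -73430928/57493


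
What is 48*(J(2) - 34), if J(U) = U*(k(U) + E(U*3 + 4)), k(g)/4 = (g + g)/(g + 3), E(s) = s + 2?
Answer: -864/5 ≈ -172.80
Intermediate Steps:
E(s) = 2 + s
k(g) = 8*g/(3 + g) (k(g) = 4*((g + g)/(g + 3)) = 4*((2*g)/(3 + g)) = 4*(2*g/(3 + g)) = 8*g/(3 + g))
J(U) = U*(6 + 3*U + 8*U/(3 + U)) (J(U) = U*(8*U/(3 + U) + (2 + (U*3 + 4))) = U*(8*U/(3 + U) + (2 + (3*U + 4))) = U*(8*U/(3 + U) + (2 + (4 + 3*U))) = U*(8*U/(3 + U) + (6 + 3*U)) = U*(6 + 3*U + 8*U/(3 + U)))
48*(J(2) - 34) = 48*(2*(18 + 3*2² + 23*2)/(3 + 2) - 34) = 48*(2*(18 + 3*4 + 46)/5 - 34) = 48*(2*(⅕)*(18 + 12 + 46) - 34) = 48*(2*(⅕)*76 - 34) = 48*(152/5 - 34) = 48*(-18/5) = -864/5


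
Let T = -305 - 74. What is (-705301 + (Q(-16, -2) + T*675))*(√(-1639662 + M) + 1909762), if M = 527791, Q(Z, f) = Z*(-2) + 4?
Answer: -1835453160580 - 961090*I*√1111871 ≈ -1.8355e+12 - 1.0134e+9*I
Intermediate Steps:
Q(Z, f) = 4 - 2*Z (Q(Z, f) = -2*Z + 4 = 4 - 2*Z)
T = -379
(-705301 + (Q(-16, -2) + T*675))*(√(-1639662 + M) + 1909762) = (-705301 + ((4 - 2*(-16)) - 379*675))*(√(-1639662 + 527791) + 1909762) = (-705301 + ((4 + 32) - 255825))*(√(-1111871) + 1909762) = (-705301 + (36 - 255825))*(I*√1111871 + 1909762) = (-705301 - 255789)*(1909762 + I*√1111871) = -961090*(1909762 + I*√1111871) = -1835453160580 - 961090*I*√1111871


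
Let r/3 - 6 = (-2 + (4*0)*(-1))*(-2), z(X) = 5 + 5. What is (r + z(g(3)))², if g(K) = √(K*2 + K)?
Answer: 1600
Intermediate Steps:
g(K) = √3*√K (g(K) = √(2*K + K) = √(3*K) = √3*√K)
z(X) = 10
r = 30 (r = 18 + 3*((-2 + (4*0)*(-1))*(-2)) = 18 + 3*((-2 + 0*(-1))*(-2)) = 18 + 3*((-2 + 0)*(-2)) = 18 + 3*(-2*(-2)) = 18 + 3*4 = 18 + 12 = 30)
(r + z(g(3)))² = (30 + 10)² = 40² = 1600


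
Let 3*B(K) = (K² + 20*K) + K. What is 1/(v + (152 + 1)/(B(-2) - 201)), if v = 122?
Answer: 641/77743 ≈ 0.0082451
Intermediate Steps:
B(K) = 7*K + K²/3 (B(K) = ((K² + 20*K) + K)/3 = (K² + 21*K)/3 = 7*K + K²/3)
1/(v + (152 + 1)/(B(-2) - 201)) = 1/(122 + (152 + 1)/((⅓)*(-2)*(21 - 2) - 201)) = 1/(122 + 153/((⅓)*(-2)*19 - 201)) = 1/(122 + 153/(-38/3 - 201)) = 1/(122 + 153/(-641/3)) = 1/(122 + 153*(-3/641)) = 1/(122 - 459/641) = 1/(77743/641) = 641/77743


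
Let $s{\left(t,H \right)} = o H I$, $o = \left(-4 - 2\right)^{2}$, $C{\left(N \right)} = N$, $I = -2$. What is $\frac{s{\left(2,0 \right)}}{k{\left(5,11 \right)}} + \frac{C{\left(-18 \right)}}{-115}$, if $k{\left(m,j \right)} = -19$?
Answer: $\frac{18}{115} \approx 0.15652$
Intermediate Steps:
$o = 36$ ($o = \left(-6\right)^{2} = 36$)
$s{\left(t,H \right)} = - 72 H$ ($s{\left(t,H \right)} = 36 H \left(-2\right) = - 72 H$)
$\frac{s{\left(2,0 \right)}}{k{\left(5,11 \right)}} + \frac{C{\left(-18 \right)}}{-115} = \frac{\left(-72\right) 0}{-19} - \frac{18}{-115} = 0 \left(- \frac{1}{19}\right) - - \frac{18}{115} = 0 + \frac{18}{115} = \frac{18}{115}$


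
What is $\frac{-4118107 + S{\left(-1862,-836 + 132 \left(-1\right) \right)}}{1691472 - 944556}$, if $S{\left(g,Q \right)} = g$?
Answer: $- \frac{1373323}{248972} \approx -5.516$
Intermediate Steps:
$\frac{-4118107 + S{\left(-1862,-836 + 132 \left(-1\right) \right)}}{1691472 - 944556} = \frac{-4118107 - 1862}{1691472 - 944556} = - \frac{4119969}{746916} = \left(-4119969\right) \frac{1}{746916} = - \frac{1373323}{248972}$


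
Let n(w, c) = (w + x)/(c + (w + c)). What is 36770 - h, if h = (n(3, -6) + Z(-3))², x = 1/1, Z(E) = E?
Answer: 2977409/81 ≈ 36758.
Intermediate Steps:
x = 1
n(w, c) = (1 + w)/(w + 2*c) (n(w, c) = (w + 1)/(c + (w + c)) = (1 + w)/(c + (c + w)) = (1 + w)/(w + 2*c))
h = 961/81 (h = ((1 + 3)/(3 + 2*(-6)) - 3)² = (4/(3 - 12) - 3)² = (4/(-9) - 3)² = (-⅑*4 - 3)² = (-4/9 - 3)² = (-31/9)² = 961/81 ≈ 11.864)
36770 - h = 36770 - 1*961/81 = 36770 - 961/81 = 2977409/81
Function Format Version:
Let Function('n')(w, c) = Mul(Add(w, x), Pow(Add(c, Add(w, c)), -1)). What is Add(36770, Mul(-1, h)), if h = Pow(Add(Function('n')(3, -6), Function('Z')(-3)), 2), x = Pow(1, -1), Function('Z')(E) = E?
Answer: Rational(2977409, 81) ≈ 36758.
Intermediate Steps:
x = 1
Function('n')(w, c) = Mul(Pow(Add(w, Mul(2, c)), -1), Add(1, w)) (Function('n')(w, c) = Mul(Add(w, 1), Pow(Add(c, Add(w, c)), -1)) = Mul(Add(1, w), Pow(Add(c, Add(c, w)), -1)) = Mul(Add(1, w), Pow(Add(w, Mul(2, c)), -1)) = Mul(Pow(Add(w, Mul(2, c)), -1), Add(1, w)))
h = Rational(961, 81) (h = Pow(Add(Mul(Pow(Add(3, Mul(2, -6)), -1), Add(1, 3)), -3), 2) = Pow(Add(Mul(Pow(Add(3, -12), -1), 4), -3), 2) = Pow(Add(Mul(Pow(-9, -1), 4), -3), 2) = Pow(Add(Mul(Rational(-1, 9), 4), -3), 2) = Pow(Add(Rational(-4, 9), -3), 2) = Pow(Rational(-31, 9), 2) = Rational(961, 81) ≈ 11.864)
Add(36770, Mul(-1, h)) = Add(36770, Mul(-1, Rational(961, 81))) = Add(36770, Rational(-961, 81)) = Rational(2977409, 81)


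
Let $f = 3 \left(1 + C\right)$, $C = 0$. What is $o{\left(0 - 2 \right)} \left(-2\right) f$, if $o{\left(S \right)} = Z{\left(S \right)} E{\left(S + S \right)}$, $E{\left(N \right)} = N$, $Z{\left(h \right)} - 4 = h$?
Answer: $48$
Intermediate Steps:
$Z{\left(h \right)} = 4 + h$
$o{\left(S \right)} = 2 S \left(4 + S\right)$ ($o{\left(S \right)} = \left(4 + S\right) \left(S + S\right) = \left(4 + S\right) 2 S = 2 S \left(4 + S\right)$)
$f = 3$ ($f = 3 \left(1 + 0\right) = 3 \cdot 1 = 3$)
$o{\left(0 - 2 \right)} \left(-2\right) f = 2 \left(0 - 2\right) \left(4 + \left(0 - 2\right)\right) \left(-2\right) 3 = 2 \left(-2\right) \left(4 - 2\right) \left(-2\right) 3 = 2 \left(-2\right) 2 \left(-2\right) 3 = \left(-8\right) \left(-2\right) 3 = 16 \cdot 3 = 48$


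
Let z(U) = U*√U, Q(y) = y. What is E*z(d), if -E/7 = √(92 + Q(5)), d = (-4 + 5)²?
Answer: -7*√97 ≈ -68.942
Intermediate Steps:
d = 1 (d = 1² = 1)
E = -7*√97 (E = -7*√(92 + 5) = -7*√97 ≈ -68.942)
z(U) = U^(3/2)
E*z(d) = (-7*√97)*1^(3/2) = -7*√97*1 = -7*√97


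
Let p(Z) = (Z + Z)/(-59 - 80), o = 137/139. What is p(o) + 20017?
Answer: 386748183/19321 ≈ 20017.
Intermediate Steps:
o = 137/139 (o = 137*(1/139) = 137/139 ≈ 0.98561)
p(Z) = -2*Z/139 (p(Z) = (2*Z)/(-139) = (2*Z)*(-1/139) = -2*Z/139)
p(o) + 20017 = -2/139*137/139 + 20017 = -274/19321 + 20017 = 386748183/19321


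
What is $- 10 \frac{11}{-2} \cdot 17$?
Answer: $935$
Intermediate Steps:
$- 10 \frac{11}{-2} \cdot 17 = - 10 \cdot 11 \left(- \frac{1}{2}\right) 17 = \left(-10\right) \left(- \frac{11}{2}\right) 17 = 55 \cdot 17 = 935$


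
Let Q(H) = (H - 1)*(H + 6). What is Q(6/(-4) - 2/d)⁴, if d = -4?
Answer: 10000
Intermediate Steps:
Q(H) = (-1 + H)*(6 + H)
Q(6/(-4) - 2/d)⁴ = (-6 + (6/(-4) - 2/(-4))² + 5*(6/(-4) - 2/(-4)))⁴ = (-6 + (6*(-¼) - 2*(-¼))² + 5*(6*(-¼) - 2*(-¼)))⁴ = (-6 + (-3/2 + ½)² + 5*(-3/2 + ½))⁴ = (-6 + (-1)² + 5*(-1))⁴ = (-6 + 1 - 5)⁴ = (-10)⁴ = 10000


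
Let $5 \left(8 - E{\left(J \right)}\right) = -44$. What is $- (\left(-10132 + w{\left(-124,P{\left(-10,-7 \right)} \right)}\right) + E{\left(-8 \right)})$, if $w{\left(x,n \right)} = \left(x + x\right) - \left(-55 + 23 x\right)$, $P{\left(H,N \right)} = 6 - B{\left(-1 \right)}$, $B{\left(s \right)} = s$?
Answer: $\frac{37281}{5} \approx 7456.2$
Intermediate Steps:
$E{\left(J \right)} = \frac{84}{5}$ ($E{\left(J \right)} = 8 - - \frac{44}{5} = 8 + \frac{44}{5} = \frac{84}{5}$)
$P{\left(H,N \right)} = 7$ ($P{\left(H,N \right)} = 6 - -1 = 6 + 1 = 7$)
$w{\left(x,n \right)} = 55 - 21 x$ ($w{\left(x,n \right)} = 2 x - \left(-55 + 23 x\right) = 55 - 21 x$)
$- (\left(-10132 + w{\left(-124,P{\left(-10,-7 \right)} \right)}\right) + E{\left(-8 \right)}) = - (\left(-10132 + \left(55 - -2604\right)\right) + \frac{84}{5}) = - (\left(-10132 + \left(55 + 2604\right)\right) + \frac{84}{5}) = - (\left(-10132 + 2659\right) + \frac{84}{5}) = - (-7473 + \frac{84}{5}) = \left(-1\right) \left(- \frac{37281}{5}\right) = \frac{37281}{5}$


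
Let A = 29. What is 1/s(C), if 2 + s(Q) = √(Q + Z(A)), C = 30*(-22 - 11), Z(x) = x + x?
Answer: -1/468 - I*√233/468 ≈ -0.0021368 - 0.032616*I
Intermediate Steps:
Z(x) = 2*x
C = -990 (C = 30*(-33) = -990)
s(Q) = -2 + √(58 + Q) (s(Q) = -2 + √(Q + 2*29) = -2 + √(Q + 58) = -2 + √(58 + Q))
1/s(C) = 1/(-2 + √(58 - 990)) = 1/(-2 + √(-932)) = 1/(-2 + 2*I*√233)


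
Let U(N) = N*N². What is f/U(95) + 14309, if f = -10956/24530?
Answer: 13679019445127/955973125 ≈ 14309.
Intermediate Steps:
U(N) = N³
f = -498/1115 (f = -10956*1/24530 = -498/1115 ≈ -0.44664)
f/U(95) + 14309 = -498/(1115*(95³)) + 14309 = -498/1115/857375 + 14309 = -498/1115*1/857375 + 14309 = -498/955973125 + 14309 = 13679019445127/955973125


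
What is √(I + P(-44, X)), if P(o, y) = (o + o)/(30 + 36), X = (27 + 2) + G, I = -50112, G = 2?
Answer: 2*I*√112755/3 ≈ 223.86*I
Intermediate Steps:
X = 31 (X = (27 + 2) + 2 = 29 + 2 = 31)
P(o, y) = o/33 (P(o, y) = (2*o)/66 = (2*o)*(1/66) = o/33)
√(I + P(-44, X)) = √(-50112 + (1/33)*(-44)) = √(-50112 - 4/3) = √(-150340/3) = 2*I*√112755/3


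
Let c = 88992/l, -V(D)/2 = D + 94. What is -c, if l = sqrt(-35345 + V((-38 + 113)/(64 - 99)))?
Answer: 88992*I*sqrt(1740907)/248701 ≈ 472.13*I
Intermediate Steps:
V(D) = -188 - 2*D (V(D) = -2*(D + 94) = -2*(94 + D) = -188 - 2*D)
l = I*sqrt(1740907)/7 (l = sqrt(-35345 + (-188 - 2*(-38 + 113)/(64 - 99))) = sqrt(-35345 + (-188 - 150/(-35))) = sqrt(-35345 + (-188 - 150*(-1)/35)) = sqrt(-35345 + (-188 - 2*(-15/7))) = sqrt(-35345 + (-188 + 30/7)) = sqrt(-35345 - 1286/7) = sqrt(-248701/7) = I*sqrt(1740907)/7 ≈ 188.49*I)
c = -88992*I*sqrt(1740907)/248701 (c = 88992/((I*sqrt(1740907)/7)) = 88992*(-I*sqrt(1740907)/248701) = -88992*I*sqrt(1740907)/248701 ≈ -472.13*I)
-c = -(-88992)*I*sqrt(1740907)/248701 = 88992*I*sqrt(1740907)/248701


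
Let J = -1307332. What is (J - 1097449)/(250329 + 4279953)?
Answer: -2404781/4530282 ≈ -0.53082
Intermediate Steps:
(J - 1097449)/(250329 + 4279953) = (-1307332 - 1097449)/(250329 + 4279953) = -2404781/4530282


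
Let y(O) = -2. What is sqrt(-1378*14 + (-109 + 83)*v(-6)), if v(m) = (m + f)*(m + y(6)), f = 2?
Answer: 6*I*sqrt(559) ≈ 141.86*I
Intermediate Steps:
v(m) = (-2 + m)*(2 + m) (v(m) = (m + 2)*(m - 2) = (2 + m)*(-2 + m) = (-2 + m)*(2 + m))
sqrt(-1378*14 + (-109 + 83)*v(-6)) = sqrt(-1378*14 + (-109 + 83)*(-4 + (-6)**2)) = sqrt(-19292 - 26*(-4 + 36)) = sqrt(-19292 - 26*32) = sqrt(-19292 - 832) = sqrt(-20124) = 6*I*sqrt(559)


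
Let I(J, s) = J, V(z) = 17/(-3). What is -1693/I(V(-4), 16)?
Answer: 5079/17 ≈ 298.76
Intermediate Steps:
V(z) = -17/3 (V(z) = 17*(-⅓) = -17/3)
-1693/I(V(-4), 16) = -1693/(-17/3) = -1693*(-3/17) = 5079/17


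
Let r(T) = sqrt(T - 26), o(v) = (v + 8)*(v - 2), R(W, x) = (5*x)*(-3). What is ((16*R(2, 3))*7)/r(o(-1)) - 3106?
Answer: -3106 + 5040*I*sqrt(47)/47 ≈ -3106.0 + 735.16*I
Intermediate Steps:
R(W, x) = -15*x
o(v) = (-2 + v)*(8 + v) (o(v) = (8 + v)*(-2 + v) = (-2 + v)*(8 + v))
r(T) = sqrt(-26 + T)
((16*R(2, 3))*7)/r(o(-1)) - 3106 = ((16*(-15*3))*7)/(sqrt(-26 + (-16 + (-1)**2 + 6*(-1)))) - 3106 = ((16*(-45))*7)/(sqrt(-26 + (-16 + 1 - 6))) - 3106 = (-720*7)/(sqrt(-26 - 21)) - 3106 = -5040*(-I*sqrt(47)/47) - 3106 = -(-5040)*I*sqrt(47)/47 - 3106 = 5040*I*sqrt(47)/47 - 3106 = -3106 + 5040*I*sqrt(47)/47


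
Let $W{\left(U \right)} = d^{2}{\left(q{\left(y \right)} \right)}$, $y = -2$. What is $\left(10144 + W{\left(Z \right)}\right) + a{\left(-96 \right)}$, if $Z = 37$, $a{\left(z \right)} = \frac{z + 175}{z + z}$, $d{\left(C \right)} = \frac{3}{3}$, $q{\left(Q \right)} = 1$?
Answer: $\frac{1947761}{192} \approx 10145.0$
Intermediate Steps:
$d{\left(C \right)} = 1$ ($d{\left(C \right)} = 3 \cdot \frac{1}{3} = 1$)
$a{\left(z \right)} = \frac{175 + z}{2 z}$
$W{\left(U \right)} = 1$ ($W{\left(U \right)} = 1^{2} = 1$)
$\left(10144 + W{\left(Z \right)}\right) + a{\left(-96 \right)} = \left(10144 + 1\right) + \frac{175 - 96}{2 \left(-96\right)} = 10145 + \frac{1}{2} \left(- \frac{1}{96}\right) 79 = 10145 - \frac{79}{192} = \frac{1947761}{192}$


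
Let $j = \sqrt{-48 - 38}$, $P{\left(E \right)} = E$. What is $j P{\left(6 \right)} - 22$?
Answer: $-22 + 6 i \sqrt{86} \approx -22.0 + 55.642 i$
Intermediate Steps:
$j = i \sqrt{86}$ ($j = \sqrt{-86} = i \sqrt{86} \approx 9.2736 i$)
$j P{\left(6 \right)} - 22 = i \sqrt{86} \cdot 6 - 22 = 6 i \sqrt{86} - 22 = -22 + 6 i \sqrt{86}$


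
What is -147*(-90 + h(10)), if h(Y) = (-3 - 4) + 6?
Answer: 13377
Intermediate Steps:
h(Y) = -1 (h(Y) = -7 + 6 = -1)
-147*(-90 + h(10)) = -147*(-90 - 1) = -147*(-91) = 13377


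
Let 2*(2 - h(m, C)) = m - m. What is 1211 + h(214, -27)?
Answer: 1213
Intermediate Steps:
h(m, C) = 2 (h(m, C) = 2 - (m - m)/2 = 2 - ½*0 = 2 + 0 = 2)
1211 + h(214, -27) = 1211 + 2 = 1213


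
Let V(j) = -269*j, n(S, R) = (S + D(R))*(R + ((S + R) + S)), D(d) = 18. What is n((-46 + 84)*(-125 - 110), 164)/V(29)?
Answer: -156245184/7801 ≈ -20029.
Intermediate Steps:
n(S, R) = (18 + S)*(2*R + 2*S) (n(S, R) = (S + 18)*(R + ((S + R) + S)) = (18 + S)*(R + ((R + S) + S)) = (18 + S)*(R + (R + 2*S)) = (18 + S)*(2*R + 2*S))
n((-46 + 84)*(-125 - 110), 164)/V(29) = (2*((-46 + 84)*(-125 - 110))² + 36*164 + 36*((-46 + 84)*(-125 - 110)) + 2*164*((-46 + 84)*(-125 - 110)))/((-269*29)) = (2*(38*(-235))² + 5904 + 36*(38*(-235)) + 2*164*(38*(-235)))/(-7801) = (2*(-8930)² + 5904 + 36*(-8930) + 2*164*(-8930))*(-1/7801) = (2*79744900 + 5904 - 321480 - 2929040)*(-1/7801) = (159489800 + 5904 - 321480 - 2929040)*(-1/7801) = 156245184*(-1/7801) = -156245184/7801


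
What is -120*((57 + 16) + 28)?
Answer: -12120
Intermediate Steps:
-120*((57 + 16) + 28) = -120*(73 + 28) = -120*101 = -12120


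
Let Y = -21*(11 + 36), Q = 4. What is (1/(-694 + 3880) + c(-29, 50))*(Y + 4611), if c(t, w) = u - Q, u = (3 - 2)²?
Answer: -5772428/531 ≈ -10871.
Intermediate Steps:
u = 1 (u = 1² = 1)
c(t, w) = -3 (c(t, w) = 1 - 1*4 = 1 - 4 = -3)
Y = -987 (Y = -21*47 = -987)
(1/(-694 + 3880) + c(-29, 50))*(Y + 4611) = (1/(-694 + 3880) - 3)*(-987 + 4611) = (1/3186 - 3)*3624 = -9557/3186*3624 = -5772428/531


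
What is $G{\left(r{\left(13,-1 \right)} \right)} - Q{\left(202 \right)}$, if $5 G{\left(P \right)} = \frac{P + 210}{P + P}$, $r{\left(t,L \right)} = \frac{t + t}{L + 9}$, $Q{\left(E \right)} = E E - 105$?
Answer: $- \frac{5290017}{130} \approx -40692.0$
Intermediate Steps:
$Q{\left(E \right)} = -105 + E^{2}$ ($Q{\left(E \right)} = E^{2} - 105 = -105 + E^{2}$)
$r{\left(t,L \right)} = \frac{2 t}{9 + L}$
$G{\left(P \right)} = \frac{210 + P}{10 P}$ ($G{\left(P \right)} = \frac{\left(P + 210\right) \frac{1}{P + P}}{5} = \frac{\left(210 + P\right) \frac{1}{2 P}}{5} = \frac{\frac{1}{2} \frac{1}{P} \left(210 + P\right)}{5} = \frac{210 + P}{10 P}$)
$G{\left(r{\left(13,-1 \right)} \right)} - Q{\left(202 \right)} = \frac{210 + 2 \cdot 13 \frac{1}{9 - 1}}{10 \cdot 2 \cdot 13 \frac{1}{9 - 1}} - \left(-105 + 202^{2}\right) = \frac{210 + 2 \cdot 13 \cdot \frac{1}{8}}{10 \cdot 2 \cdot 13 \cdot \frac{1}{8}} - \left(-105 + 40804\right) = \frac{210 + 2 \cdot 13 \cdot \frac{1}{8}}{10 \cdot 2 \cdot 13 \cdot \frac{1}{8}} - 40699 = \frac{210 + \frac{13}{4}}{10 \cdot \frac{13}{4}} - 40699 = \frac{1}{10} \cdot \frac{4}{13} \cdot \frac{853}{4} - 40699 = \frac{853}{130} - 40699 = - \frac{5290017}{130}$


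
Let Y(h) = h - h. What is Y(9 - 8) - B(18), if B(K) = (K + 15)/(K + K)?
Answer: -11/12 ≈ -0.91667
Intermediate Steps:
B(K) = (15 + K)/(2*K) (B(K) = (15 + K)/((2*K)) = (15 + K)*(1/(2*K)) = (15 + K)/(2*K))
Y(h) = 0
Y(9 - 8) - B(18) = 0 - (15 + 18)/(2*18) = 0 - 33/(2*18) = 0 - 1*11/12 = 0 - 11/12 = -11/12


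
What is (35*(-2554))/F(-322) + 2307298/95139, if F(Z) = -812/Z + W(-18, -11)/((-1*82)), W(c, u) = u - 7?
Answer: -145704650140/4471533 ≈ -32585.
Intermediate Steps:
W(c, u) = -7 + u
F(Z) = 9/41 - 812/Z (F(Z) = -812/Z + (-7 - 11)/((-1*82)) = -812/Z - 18/(-82) = -812/Z - 18*(-1/82) = -812/Z + 9/41 = 9/41 - 812/Z)
(35*(-2554))/F(-322) + 2307298/95139 = (35*(-2554))/(9/41 - 812/(-322)) + 2307298/95139 = -89390/(9/41 - 812*(-1/322)) + 2307298*(1/95139) = -89390/(9/41 + 58/23) + 2307298/95139 = -89390/2585/943 + 2307298/95139 = -89390*943/2585 + 2307298/95139 = -16858954/517 + 2307298/95139 = -145704650140/4471533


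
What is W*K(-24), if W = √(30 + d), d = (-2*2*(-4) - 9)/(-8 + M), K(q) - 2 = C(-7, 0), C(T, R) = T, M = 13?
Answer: -√785 ≈ -28.018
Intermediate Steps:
K(q) = -5 (K(q) = 2 - 7 = -5)
d = 7/5 (d = (-2*2*(-4) - 9)/(-8 + 13) = (-4*(-4) - 9)/5 = (16 - 9)*(⅕) = 7*(⅕) = 7/5 ≈ 1.4000)
W = √785/5 (W = √(30 + 7/5) = √(157/5) = √785/5 ≈ 5.6036)
W*K(-24) = (√785/5)*(-5) = -√785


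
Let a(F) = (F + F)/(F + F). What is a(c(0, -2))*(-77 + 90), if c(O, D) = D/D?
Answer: 13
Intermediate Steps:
c(O, D) = 1
a(F) = 1 (a(F) = (2*F)/((2*F)) = (2*F)*(1/(2*F)) = 1)
a(c(0, -2))*(-77 + 90) = 1*(-77 + 90) = 1*13 = 13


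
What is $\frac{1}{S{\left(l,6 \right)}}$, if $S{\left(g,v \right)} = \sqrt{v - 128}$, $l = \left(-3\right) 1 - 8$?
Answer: $- \frac{i \sqrt{122}}{122} \approx - 0.090536 i$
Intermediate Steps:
$l = -11$ ($l = -3 - 8 = -11$)
$S{\left(g,v \right)} = \sqrt{-128 + v}$
$\frac{1}{S{\left(l,6 \right)}} = \frac{1}{\sqrt{-128 + 6}} = \frac{1}{\sqrt{-122}} = \frac{1}{i \sqrt{122}} = - \frac{i \sqrt{122}}{122}$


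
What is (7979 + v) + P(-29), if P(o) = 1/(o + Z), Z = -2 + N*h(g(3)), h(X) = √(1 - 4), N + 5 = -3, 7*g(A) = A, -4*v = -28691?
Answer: 69879747/4612 + 8*I*√3/1153 ≈ 15152.0 + 0.012018*I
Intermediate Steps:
v = 28691/4 (v = -¼*(-28691) = 28691/4 ≈ 7172.8)
g(A) = A/7
N = -8 (N = -5 - 3 = -8)
h(X) = I*√3 (h(X) = √(-3) = I*√3)
Z = -2 - 8*I*√3 ≈ -2.0 - 13.856*I
P(o) = 1/(-2 + o - 8*I*√3) (P(o) = 1/(o + (-2 - 8*I*√3)) = 1/(-2 + o - 8*I*√3))
(7979 + v) + P(-29) = (7979 + 28691/4) + 1/(-2 - 29 - 8*I*√3) = 60607/4 + 1/(-31 - 8*I*√3)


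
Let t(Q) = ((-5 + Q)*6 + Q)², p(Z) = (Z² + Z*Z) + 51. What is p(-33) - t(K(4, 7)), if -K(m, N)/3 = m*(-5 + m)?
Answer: -687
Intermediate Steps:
p(Z) = 51 + 2*Z² (p(Z) = (Z² + Z²) + 51 = 2*Z² + 51 = 51 + 2*Z²)
K(m, N) = -3*m*(-5 + m)
t(Q) = (-30 + 7*Q)² (t(Q) = ((-30 + 6*Q) + Q)² = (-30 + 7*Q)²)
p(-33) - t(K(4, 7)) = (51 + 2*(-33)²) - (-30 + 7*(3*4*(5 - 1*4)))² = (51 + 2*1089) - (-30 + 7*(3*4*(5 - 4)))² = (51 + 2178) - (-30 + 7*(3*4*1))² = 2229 - (-30 + 7*12)² = 2229 - (-30 + 84)² = 2229 - 1*54² = 2229 - 1*2916 = 2229 - 2916 = -687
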